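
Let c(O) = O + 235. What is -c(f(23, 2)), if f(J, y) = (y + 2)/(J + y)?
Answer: -5879/25 ≈ -235.16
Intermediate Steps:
f(J, y) = (2 + y)/(J + y)
c(O) = 235 + O
-c(f(23, 2)) = -(235 + (2 + 2)/(23 + 2)) = -(235 + 4/25) = -1*5879/25 = -5879/25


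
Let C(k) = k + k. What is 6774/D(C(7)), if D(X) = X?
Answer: 3387/7 ≈ 483.86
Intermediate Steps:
C(k) = 2*k
6774/D(C(7)) = 6774/((2*7)) = 6774/14 = 6774*(1/14) = 3387/7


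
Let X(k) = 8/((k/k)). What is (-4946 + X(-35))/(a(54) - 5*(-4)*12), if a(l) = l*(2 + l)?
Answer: -823/544 ≈ -1.5129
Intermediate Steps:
X(k) = 8 (X(k) = 8/1 = 8*1 = 8)
(-4946 + X(-35))/(a(54) - 5*(-4)*12) = (-4946 + 8)/(54*(2 + 54) - 5*(-4)*12) = -4938/(54*56 + 20*12) = -4938/(3024 + 240) = -4938/3264 = -4938*1/3264 = -823/544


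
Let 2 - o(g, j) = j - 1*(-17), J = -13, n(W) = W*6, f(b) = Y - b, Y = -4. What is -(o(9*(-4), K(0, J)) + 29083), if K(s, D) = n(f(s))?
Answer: -29092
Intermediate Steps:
f(b) = -4 - b
n(W) = 6*W
K(s, D) = -24 - 6*s (K(s, D) = 6*(-4 - s) = -24 - 6*s)
o(g, j) = -15 - j (o(g, j) = 2 - (j - 1*(-17)) = 2 - (j + 17) = 2 - (17 + j) = 2 + (-17 - j) = -15 - j)
-(o(9*(-4), K(0, J)) + 29083) = -((-15 - (-24 - 6*0)) + 29083) = -((-15 - (-24 + 0)) + 29083) = -((-15 - 1*(-24)) + 29083) = -((-15 + 24) + 29083) = -(9 + 29083) = -1*29092 = -29092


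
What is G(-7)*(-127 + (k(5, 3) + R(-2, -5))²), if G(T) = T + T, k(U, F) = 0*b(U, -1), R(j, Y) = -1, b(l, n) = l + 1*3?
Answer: 1764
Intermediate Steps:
b(l, n) = 3 + l (b(l, n) = l + 3 = 3 + l)
k(U, F) = 0 (k(U, F) = 0*(3 + U) = 0)
G(T) = 2*T
G(-7)*(-127 + (k(5, 3) + R(-2, -5))²) = (2*(-7))*(-127 + (0 - 1)²) = -14*(-127 + (-1)²) = -14*(-127 + 1) = -14*(-126) = 1764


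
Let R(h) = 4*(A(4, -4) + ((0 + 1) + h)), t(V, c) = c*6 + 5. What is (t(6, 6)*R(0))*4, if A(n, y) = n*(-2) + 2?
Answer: -3280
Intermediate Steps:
A(n, y) = 2 - 2*n (A(n, y) = -2*n + 2 = 2 - 2*n)
t(V, c) = 5 + 6*c (t(V, c) = 6*c + 5 = 5 + 6*c)
R(h) = -20 + 4*h (R(h) = 4*((2 - 2*4) + ((0 + 1) + h)) = 4*((2 - 8) + (1 + h)) = 4*(-6 + (1 + h)) = 4*(-5 + h) = -20 + 4*h)
(t(6, 6)*R(0))*4 = ((5 + 6*6)*(-20 + 4*0))*4 = ((5 + 36)*(-20 + 0))*4 = (41*(-20))*4 = -820*4 = -3280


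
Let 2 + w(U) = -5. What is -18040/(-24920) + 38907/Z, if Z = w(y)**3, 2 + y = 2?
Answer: -3440624/30527 ≈ -112.71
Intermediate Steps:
y = 0 (y = -2 + 2 = 0)
w(U) = -7 (w(U) = -2 - 5 = -7)
Z = -343 (Z = (-7)**3 = -343)
-18040/(-24920) + 38907/Z = -18040/(-24920) + 38907/(-343) = -18040*(-1/24920) + 38907*(-1/343) = 451/623 - 38907/343 = -3440624/30527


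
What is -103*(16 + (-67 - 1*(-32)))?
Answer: 1957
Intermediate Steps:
-103*(16 + (-67 - 1*(-32))) = -103*(16 + (-67 + 32)) = -103*(16 - 35) = -103*(-19) = 1957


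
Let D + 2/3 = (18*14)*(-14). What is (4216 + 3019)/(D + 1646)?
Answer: -21705/5648 ≈ -3.8430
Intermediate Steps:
D = -10586/3 (D = -⅔ + (18*14)*(-14) = -⅔ + 252*(-14) = -⅔ - 3528 = -10586/3 ≈ -3528.7)
(4216 + 3019)/(D + 1646) = (4216 + 3019)/(-10586/3 + 1646) = 7235/(-5648/3) = 7235*(-3/5648) = -21705/5648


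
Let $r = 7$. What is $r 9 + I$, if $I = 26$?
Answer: $89$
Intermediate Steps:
$r 9 + I = 7 \cdot 9 + 26 = 63 + 26 = 89$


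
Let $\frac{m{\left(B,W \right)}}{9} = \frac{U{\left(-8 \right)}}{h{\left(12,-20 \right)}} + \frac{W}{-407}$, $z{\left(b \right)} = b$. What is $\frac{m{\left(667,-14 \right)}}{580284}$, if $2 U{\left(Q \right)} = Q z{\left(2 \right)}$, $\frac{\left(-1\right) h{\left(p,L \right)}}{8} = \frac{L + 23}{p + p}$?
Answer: $\frac{545}{4373622} \approx 0.00012461$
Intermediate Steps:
$h{\left(p,L \right)} = - \frac{4 \left(23 + L\right)}{p}$ ($h{\left(p,L \right)} = - 8 \frac{L + 23}{p + p} = - 8 \frac{23 + L}{2 p} = - \frac{4 \left(23 + L\right)}{p}$)
$U{\left(Q \right)} = Q$ ($U{\left(Q \right)} = \frac{Q 2}{2} = \frac{2 Q}{2} = Q$)
$m{\left(B,W \right)} = 72 - \frac{9 W}{407}$ ($m{\left(B,W \right)} = 9 \left(- \frac{8}{4 \cdot \frac{1}{12} \left(-23 - -20\right)} + \frac{W}{-407}\right) = 9 \left(- \frac{8}{4 \cdot \frac{1}{12} \left(-23 + 20\right)} + W \left(- \frac{1}{407}\right)\right) = 9 \left(- \frac{8}{4 \cdot \frac{1}{12} \left(-3\right)} - \frac{W}{407}\right) = 9 \left(- \frac{8}{-1} - \frac{W}{407}\right) = 9 \left(\left(-8\right) \left(-1\right) - \frac{W}{407}\right) = 9 \left(8 - \frac{W}{407}\right) = 72 - \frac{9 W}{407}$)
$\frac{m{\left(667,-14 \right)}}{580284} = \frac{72 - - \frac{126}{407}}{580284} = \left(72 + \frac{126}{407}\right) \frac{1}{580284} = \frac{29430}{407} \cdot \frac{1}{580284} = \frac{545}{4373622}$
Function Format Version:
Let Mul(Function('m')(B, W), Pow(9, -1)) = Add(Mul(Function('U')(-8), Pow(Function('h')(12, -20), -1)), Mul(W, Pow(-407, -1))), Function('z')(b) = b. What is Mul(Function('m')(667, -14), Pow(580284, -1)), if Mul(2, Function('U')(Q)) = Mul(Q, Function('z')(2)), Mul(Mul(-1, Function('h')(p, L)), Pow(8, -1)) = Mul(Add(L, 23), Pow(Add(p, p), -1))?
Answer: Rational(545, 4373622) ≈ 0.00012461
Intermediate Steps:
Function('h')(p, L) = Mul(-4, Pow(p, -1), Add(23, L)) (Function('h')(p, L) = Mul(-8, Mul(Add(L, 23), Pow(Add(p, p), -1))) = Mul(-8, Mul(Add(23, L), Pow(Mul(2, p), -1))) = Mul(-8, Mul(Add(23, L), Mul(Rational(1, 2), Pow(p, -1)))) = Mul(-8, Mul(Rational(1, 2), Pow(p, -1), Add(23, L))) = Mul(-4, Pow(p, -1), Add(23, L)))
Function('U')(Q) = Q (Function('U')(Q) = Mul(Rational(1, 2), Mul(Q, 2)) = Mul(Rational(1, 2), Mul(2, Q)) = Q)
Function('m')(B, W) = Add(72, Mul(Rational(-9, 407), W)) (Function('m')(B, W) = Mul(9, Add(Mul(-8, Pow(Mul(4, Pow(12, -1), Add(-23, Mul(-1, -20))), -1)), Mul(W, Pow(-407, -1)))) = Mul(9, Add(Mul(-8, Pow(Mul(4, Rational(1, 12), Add(-23, 20)), -1)), Mul(W, Rational(-1, 407)))) = Mul(9, Add(Mul(-8, Pow(Mul(4, Rational(1, 12), -3), -1)), Mul(Rational(-1, 407), W))) = Mul(9, Add(Mul(-8, Pow(-1, -1)), Mul(Rational(-1, 407), W))) = Mul(9, Add(Mul(-8, -1), Mul(Rational(-1, 407), W))) = Mul(9, Add(8, Mul(Rational(-1, 407), W))) = Add(72, Mul(Rational(-9, 407), W)))
Mul(Function('m')(667, -14), Pow(580284, -1)) = Mul(Add(72, Mul(Rational(-9, 407), -14)), Pow(580284, -1)) = Mul(Add(72, Rational(126, 407)), Rational(1, 580284)) = Mul(Rational(29430, 407), Rational(1, 580284)) = Rational(545, 4373622)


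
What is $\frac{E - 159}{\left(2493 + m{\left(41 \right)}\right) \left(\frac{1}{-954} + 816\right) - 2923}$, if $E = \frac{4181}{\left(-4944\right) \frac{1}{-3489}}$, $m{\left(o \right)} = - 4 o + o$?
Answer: $\frac{731474889}{505982354944} \approx 0.0014457$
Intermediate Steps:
$m{\left(o \right)} = - 3 o$
$E = \frac{4862503}{1648}$ ($E = \frac{4181}{\left(-4944\right) \left(- \frac{1}{3489}\right)} = \frac{4181}{\frac{1648}{1163}} = 4181 \cdot \frac{1163}{1648} = \frac{4862503}{1648} \approx 2950.5$)
$\frac{E - 159}{\left(2493 + m{\left(41 \right)}\right) \left(\frac{1}{-954} + 816\right) - 2923} = \frac{\frac{4862503}{1648} - 159}{\left(2493 - 123\right) \left(\frac{1}{-954} + 816\right) - 2923} = \frac{\frac{4862503}{1648} - 159}{\left(2493 - 123\right) \left(- \frac{1}{954} + 816\right) - 2923} = \frac{4600471}{1648 \left(2370 \cdot \frac{778463}{954} - 2923\right)} = \frac{4600471}{1648 \left(\frac{307492885}{159} - 2923\right)} = \frac{4600471}{1648 \cdot \frac{307028128}{159}} = \frac{4600471}{1648} \cdot \frac{159}{307028128} = \frac{731474889}{505982354944}$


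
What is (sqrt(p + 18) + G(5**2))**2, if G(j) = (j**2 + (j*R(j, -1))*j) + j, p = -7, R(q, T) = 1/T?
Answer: (25 + sqrt(11))**2 ≈ 801.83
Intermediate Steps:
G(j) = j (G(j) = (j**2 + (j/(-1))*j) + j = (j**2 + (j*(-1))*j) + j = (j**2 + (-j)*j) + j = (j**2 - j**2) + j = 0 + j = j)
(sqrt(p + 18) + G(5**2))**2 = (sqrt(-7 + 18) + 5**2)**2 = (sqrt(11) + 25)**2 = (25 + sqrt(11))**2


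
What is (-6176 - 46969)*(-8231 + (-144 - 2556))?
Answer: 580927995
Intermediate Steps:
(-6176 - 46969)*(-8231 + (-144 - 2556)) = -53145*(-8231 - 2700) = -53145*(-10931) = 580927995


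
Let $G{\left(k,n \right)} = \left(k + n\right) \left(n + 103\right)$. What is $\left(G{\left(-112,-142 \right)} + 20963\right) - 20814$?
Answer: $10055$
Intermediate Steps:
$G{\left(k,n \right)} = \left(103 + n\right) \left(k + n\right)$ ($G{\left(k,n \right)} = \left(k + n\right) \left(103 + n\right) = \left(103 + n\right) \left(k + n\right)$)
$\left(G{\left(-112,-142 \right)} + 20963\right) - 20814 = \left(\left(\left(-142\right)^{2} + 103 \left(-112\right) + 103 \left(-142\right) - -15904\right) + 20963\right) - 20814 = \left(\left(20164 - 11536 - 14626 + 15904\right) + 20963\right) - 20814 = \left(9906 + 20963\right) - 20814 = 30869 - 20814 = 10055$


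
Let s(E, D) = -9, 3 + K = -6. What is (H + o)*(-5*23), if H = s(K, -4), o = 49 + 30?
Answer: -8050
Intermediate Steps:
K = -9 (K = -3 - 6 = -9)
o = 79
H = -9
(H + o)*(-5*23) = (-9 + 79)*(-5*23) = 70*(-115) = -8050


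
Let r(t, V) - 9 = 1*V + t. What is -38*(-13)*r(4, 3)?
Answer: 7904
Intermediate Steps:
r(t, V) = 9 + V + t (r(t, V) = 9 + (1*V + t) = 9 + (V + t) = 9 + V + t)
-38*(-13)*r(4, 3) = -38*(-13)*(9 + 3 + 4) = -(-494)*16 = -1*(-7904) = 7904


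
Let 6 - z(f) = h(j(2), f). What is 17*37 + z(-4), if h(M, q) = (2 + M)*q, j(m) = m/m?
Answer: 647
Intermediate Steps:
j(m) = 1
h(M, q) = q*(2 + M)
z(f) = 6 - 3*f (z(f) = 6 - f*(2 + 1) = 6 - f*3 = 6 - 3*f)
17*37 + z(-4) = 17*37 + (6 - 3*(-4)) = 629 + (6 + 12) = 629 + 18 = 647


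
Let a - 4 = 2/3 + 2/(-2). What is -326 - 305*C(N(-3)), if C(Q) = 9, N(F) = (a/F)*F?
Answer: -3071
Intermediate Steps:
a = 11/3 (a = 4 + (2/3 + 2/(-2)) = 4 + (2*(⅓) + 2*(-½)) = 4 + (⅔ - 1) = 4 - ⅓ = 11/3 ≈ 3.6667)
N(F) = 11/3 (N(F) = (11/(3*F))*F = 11/3)
-326 - 305*C(N(-3)) = -326 - 305*9 = -326 - 2745 = -3071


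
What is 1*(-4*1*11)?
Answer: -44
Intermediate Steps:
1*(-4*1*11) = 1*(-4*11) = 1*(-44) = -44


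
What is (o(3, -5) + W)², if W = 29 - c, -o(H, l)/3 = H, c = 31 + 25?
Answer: 1296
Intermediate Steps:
c = 56
o(H, l) = -3*H
W = -27 (W = 29 - 1*56 = 29 - 56 = -27)
(o(3, -5) + W)² = (-3*3 - 27)² = (-9 - 27)² = (-36)² = 1296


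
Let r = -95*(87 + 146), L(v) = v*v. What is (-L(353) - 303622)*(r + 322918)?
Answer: -128804604873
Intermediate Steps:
L(v) = v**2
r = -22135 (r = -95*233 = -22135)
(-L(353) - 303622)*(r + 322918) = (-1*353**2 - 303622)*(-22135 + 322918) = (-1*124609 - 303622)*300783 = (-124609 - 303622)*300783 = -428231*300783 = -128804604873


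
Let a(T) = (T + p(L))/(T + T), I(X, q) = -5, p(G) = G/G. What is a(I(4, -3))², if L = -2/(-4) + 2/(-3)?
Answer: 4/25 ≈ 0.16000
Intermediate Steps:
L = -⅙ (L = -2*(-¼) + 2*(-⅓) = ½ - ⅔ = -⅙ ≈ -0.16667)
p(G) = 1
a(T) = (1 + T)/(2*T) (a(T) = (T + 1)/(T + T) = (1 + T)/((2*T)) = (1 + T)*(1/(2*T)) = (1 + T)/(2*T))
a(I(4, -3))² = ((½)*(1 - 5)/(-5))² = ((½)*(-⅕)*(-4))² = (⅖)² = 4/25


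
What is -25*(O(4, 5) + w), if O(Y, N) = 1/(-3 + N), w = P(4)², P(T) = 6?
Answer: -1825/2 ≈ -912.50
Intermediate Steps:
w = 36 (w = 6² = 36)
-25*(O(4, 5) + w) = -25*(1/(-3 + 5) + 36) = -25*(1/2 + 36) = -25*(½ + 36) = -25*73/2 = -1825/2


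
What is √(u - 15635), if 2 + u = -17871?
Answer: 2*I*√8377 ≈ 183.05*I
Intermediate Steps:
u = -17873 (u = -2 - 17871 = -17873)
√(u - 15635) = √(-17873 - 15635) = √(-33508) = 2*I*√8377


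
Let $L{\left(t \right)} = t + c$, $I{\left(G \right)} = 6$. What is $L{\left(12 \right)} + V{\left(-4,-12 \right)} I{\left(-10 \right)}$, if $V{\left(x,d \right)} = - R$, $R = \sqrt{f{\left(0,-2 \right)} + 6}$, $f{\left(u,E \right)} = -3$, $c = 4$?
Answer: $16 - 6 \sqrt{3} \approx 5.6077$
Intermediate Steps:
$L{\left(t \right)} = 4 + t$ ($L{\left(t \right)} = t + 4 = 4 + t$)
$R = \sqrt{3}$ ($R = \sqrt{-3 + 6} = \sqrt{3} \approx 1.732$)
$V{\left(x,d \right)} = - \sqrt{3}$
$L{\left(12 \right)} + V{\left(-4,-12 \right)} I{\left(-10 \right)} = \left(4 + 12\right) + - \sqrt{3} \cdot 6 = 16 - 6 \sqrt{3}$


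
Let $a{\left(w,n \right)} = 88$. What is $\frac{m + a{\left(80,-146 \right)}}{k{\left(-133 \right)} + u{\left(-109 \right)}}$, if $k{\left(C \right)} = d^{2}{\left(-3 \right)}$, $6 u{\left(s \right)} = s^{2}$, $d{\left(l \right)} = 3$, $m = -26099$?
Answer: $- \frac{156066}{11935} \approx -13.076$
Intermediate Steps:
$u{\left(s \right)} = \frac{s^{2}}{6}$
$k{\left(C \right)} = 9$ ($k{\left(C \right)} = 3^{2} = 9$)
$\frac{m + a{\left(80,-146 \right)}}{k{\left(-133 \right)} + u{\left(-109 \right)}} = \frac{-26099 + 88}{9 + \frac{\left(-109\right)^{2}}{6}} = - \frac{26011}{9 + \frac{1}{6} \cdot 11881} = - \frac{26011}{9 + \frac{11881}{6}} = - \frac{26011}{\frac{11935}{6}} = \left(-26011\right) \frac{6}{11935} = - \frac{156066}{11935}$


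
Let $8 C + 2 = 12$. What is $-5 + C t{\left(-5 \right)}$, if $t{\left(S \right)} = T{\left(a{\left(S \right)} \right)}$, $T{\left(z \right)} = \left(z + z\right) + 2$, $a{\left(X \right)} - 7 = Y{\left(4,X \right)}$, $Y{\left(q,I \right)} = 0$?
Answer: $15$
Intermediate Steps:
$a{\left(X \right)} = 7$ ($a{\left(X \right)} = 7 + 0 = 7$)
$T{\left(z \right)} = 2 + 2 z$ ($T{\left(z \right)} = 2 z + 2 = 2 + 2 z$)
$C = \frac{5}{4}$ ($C = - \frac{1}{4} + \frac{1}{8} \cdot 12 = - \frac{1}{4} + \frac{3}{2} = \frac{5}{4} \approx 1.25$)
$t{\left(S \right)} = 16$ ($t{\left(S \right)} = 2 + 2 \cdot 7 = 2 + 14 = 16$)
$-5 + C t{\left(-5 \right)} = -5 + \frac{5}{4} \cdot 16 = -5 + 20 = 15$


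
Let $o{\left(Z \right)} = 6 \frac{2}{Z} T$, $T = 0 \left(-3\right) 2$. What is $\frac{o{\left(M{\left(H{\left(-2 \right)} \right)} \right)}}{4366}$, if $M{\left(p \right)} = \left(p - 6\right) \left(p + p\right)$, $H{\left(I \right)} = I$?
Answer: $0$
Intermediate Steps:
$T = 0$ ($T = 0 \cdot 2 = 0$)
$M{\left(p \right)} = 2 p \left(-6 + p\right)$ ($M{\left(p \right)} = \left(-6 + p\right) 2 p = 2 p \left(-6 + p\right)$)
$o{\left(Z \right)} = 0$ ($o{\left(Z \right)} = 6 \frac{2}{Z} 0 = \frac{12}{Z} 0 = 0$)
$\frac{o{\left(M{\left(H{\left(-2 \right)} \right)} \right)}}{4366} = \frac{0}{4366} = 0 \cdot \frac{1}{4366} = 0$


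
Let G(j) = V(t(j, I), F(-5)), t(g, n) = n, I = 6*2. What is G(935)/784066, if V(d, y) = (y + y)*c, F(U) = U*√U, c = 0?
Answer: 0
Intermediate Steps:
F(U) = U^(3/2)
I = 12
V(d, y) = 0 (V(d, y) = (y + y)*0 = (2*y)*0 = 0)
G(j) = 0
G(935)/784066 = 0/784066 = 0*(1/784066) = 0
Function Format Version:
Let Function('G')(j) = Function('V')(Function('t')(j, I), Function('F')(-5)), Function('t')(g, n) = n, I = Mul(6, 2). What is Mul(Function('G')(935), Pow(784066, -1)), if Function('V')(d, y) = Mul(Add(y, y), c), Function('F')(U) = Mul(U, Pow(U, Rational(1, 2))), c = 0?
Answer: 0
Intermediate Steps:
Function('F')(U) = Pow(U, Rational(3, 2))
I = 12
Function('V')(d, y) = 0 (Function('V')(d, y) = Mul(Add(y, y), 0) = Mul(Mul(2, y), 0) = 0)
Function('G')(j) = 0
Mul(Function('G')(935), Pow(784066, -1)) = Mul(0, Pow(784066, -1)) = Mul(0, Rational(1, 784066)) = 0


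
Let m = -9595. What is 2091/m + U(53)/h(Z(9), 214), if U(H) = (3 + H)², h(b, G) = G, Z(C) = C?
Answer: 14821223/1026665 ≈ 14.436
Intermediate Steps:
2091/m + U(53)/h(Z(9), 214) = 2091/(-9595) + (3 + 53)²/214 = 2091*(-1/9595) + 56²*(1/214) = -2091/9595 + 3136*(1/214) = -2091/9595 + 1568/107 = 14821223/1026665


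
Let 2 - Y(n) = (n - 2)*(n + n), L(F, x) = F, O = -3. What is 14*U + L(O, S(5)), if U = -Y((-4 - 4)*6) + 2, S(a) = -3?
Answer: 67197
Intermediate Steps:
Y(n) = 2 - 2*n*(-2 + n) (Y(n) = 2 - (n - 2)*(n + n) = 2 - (-2 + n)*2*n = 2 - 2*n*(-2 + n))
U = 4800 (U = -(2 - 2*36*(-4 - 4)² + 4*((-4 - 4)*6)) + 2 = -(2 - 2*(-8*6)² + 4*(-8*6)) + 2 = -(2 - 2*(-48)² + 4*(-48)) + 2 = -(2 - 2*2304 - 192) + 2 = -(2 - 4608 - 192) + 2 = -1*(-4798) + 2 = 4798 + 2 = 4800)
14*U + L(O, S(5)) = 14*4800 - 3 = 67200 - 3 = 67197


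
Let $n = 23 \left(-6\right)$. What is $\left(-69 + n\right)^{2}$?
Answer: $42849$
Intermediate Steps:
$n = -138$
$\left(-69 + n\right)^{2} = \left(-69 - 138\right)^{2} = \left(-207\right)^{2} = 42849$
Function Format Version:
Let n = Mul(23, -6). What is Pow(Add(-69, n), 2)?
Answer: 42849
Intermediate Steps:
n = -138
Pow(Add(-69, n), 2) = Pow(Add(-69, -138), 2) = Pow(-207, 2) = 42849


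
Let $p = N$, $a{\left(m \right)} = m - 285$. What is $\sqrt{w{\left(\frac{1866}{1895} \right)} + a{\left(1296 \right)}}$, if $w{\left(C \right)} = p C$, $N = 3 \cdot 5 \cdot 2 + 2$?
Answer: $\frac{\sqrt{3743680515}}{1895} \approx 32.288$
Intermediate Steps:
$a{\left(m \right)} = -285 + m$ ($a{\left(m \right)} = m - 285 = -285 + m$)
$N = 32$ ($N = 3 \cdot 10 + 2 = 30 + 2 = 32$)
$p = 32$
$w{\left(C \right)} = 32 C$
$\sqrt{w{\left(\frac{1866}{1895} \right)} + a{\left(1296 \right)}} = \sqrt{32 \cdot \frac{1866}{1895} + \left(-285 + 1296\right)} = \sqrt{32 \cdot 1866 \cdot \frac{1}{1895} + 1011} = \sqrt{32 \cdot \frac{1866}{1895} + 1011} = \sqrt{\frac{59712}{1895} + 1011} = \sqrt{\frac{1975557}{1895}} = \frac{\sqrt{3743680515}}{1895}$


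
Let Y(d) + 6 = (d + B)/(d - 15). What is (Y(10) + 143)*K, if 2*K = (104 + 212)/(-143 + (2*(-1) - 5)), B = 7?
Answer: -52772/375 ≈ -140.73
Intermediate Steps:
K = -79/75 (K = ((104 + 212)/(-143 + (2*(-1) - 5)))/2 = (316/(-143 + (-2 - 5)))/2 = (316/(-143 - 7))/2 = (316/(-150))/2 = (316*(-1/150))/2 = (½)*(-158/75) = -79/75 ≈ -1.0533)
Y(d) = -6 + (7 + d)/(-15 + d) (Y(d) = -6 + (d + 7)/(d - 15) = -6 + (7 + d)/(-15 + d))
(Y(10) + 143)*K = ((97 - 5*10)/(-15 + 10) + 143)*(-79/75) = ((97 - 50)/(-5) + 143)*(-79/75) = (-⅕*47 + 143)*(-79/75) = (-47/5 + 143)*(-79/75) = (668/5)*(-79/75) = -52772/375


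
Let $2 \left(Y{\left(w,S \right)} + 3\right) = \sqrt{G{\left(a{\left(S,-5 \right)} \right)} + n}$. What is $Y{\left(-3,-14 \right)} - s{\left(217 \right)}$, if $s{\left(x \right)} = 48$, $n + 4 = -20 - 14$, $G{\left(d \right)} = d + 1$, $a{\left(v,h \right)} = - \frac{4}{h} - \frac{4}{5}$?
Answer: $-51 + \frac{i \sqrt{37}}{2} \approx -51.0 + 3.0414 i$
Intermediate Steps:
$a{\left(v,h \right)} = - \frac{4}{5} - \frac{4}{h}$ ($a{\left(v,h \right)} = - \frac{4}{h} - \frac{4}{5} = - \frac{4}{5} - \frac{4}{h}$)
$G{\left(d \right)} = 1 + d$
$n = -38$ ($n = -4 - 34 = -38$)
$Y{\left(w,S \right)} = -3 + \frac{i \sqrt{37}}{2}$ ($Y{\left(w,S \right)} = -3 + \frac{\sqrt{\left(1 - \left(\frac{4}{5} + \frac{4}{-5}\right)\right) - 38}}{2} = -3 + \frac{\sqrt{\left(1 - 0\right) - 38}}{2} = -3 + \frac{\sqrt{\left(1 + \left(- \frac{4}{5} + \frac{4}{5}\right)\right) - 38}}{2} = -3 + \frac{\sqrt{\left(1 + 0\right) - 38}}{2} = -3 + \frac{\sqrt{1 - 38}}{2} = -3 + \frac{\sqrt{-37}}{2} = -3 + \frac{i \sqrt{37}}{2}$)
$Y{\left(-3,-14 \right)} - s{\left(217 \right)} = \left(-3 + \frac{i \sqrt{37}}{2}\right) - 48 = -51 + \frac{i \sqrt{37}}{2}$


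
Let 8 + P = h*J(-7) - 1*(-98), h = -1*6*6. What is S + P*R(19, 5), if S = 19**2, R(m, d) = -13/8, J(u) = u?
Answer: -779/4 ≈ -194.75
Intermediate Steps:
R(m, d) = -13/8 (R(m, d) = -13*1/8 = -13/8)
h = -36 (h = -6*6 = -36)
S = 361
P = 342 (P = -8 + (-36*(-7) - 1*(-98)) = -8 + (252 + 98) = -8 + 350 = 342)
S + P*R(19, 5) = 361 + 342*(-13/8) = 361 - 2223/4 = -779/4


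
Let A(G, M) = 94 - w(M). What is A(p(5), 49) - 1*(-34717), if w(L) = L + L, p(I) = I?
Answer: 34713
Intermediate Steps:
w(L) = 2*L
A(G, M) = 94 - 2*M
A(p(5), 49) - 1*(-34717) = (94 - 2*49) - 1*(-34717) = (94 - 98) + 34717 = -4 + 34717 = 34713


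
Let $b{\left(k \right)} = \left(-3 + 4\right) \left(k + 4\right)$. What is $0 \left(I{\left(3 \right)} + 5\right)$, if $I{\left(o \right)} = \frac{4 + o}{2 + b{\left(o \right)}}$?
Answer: $0$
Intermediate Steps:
$b{\left(k \right)} = 4 + k$ ($b{\left(k \right)} = 1 \left(4 + k\right) = 4 + k$)
$I{\left(o \right)} = \frac{4 + o}{6 + o}$ ($I{\left(o \right)} = \frac{4 + o}{2 + \left(4 + o\right)} = \frac{4 + o}{6 + o}$)
$0 \left(I{\left(3 \right)} + 5\right) = 0 \left(\frac{4 + 3}{6 + 3} + 5\right) = 0 \left(\frac{1}{9} \cdot 7 + 5\right) = 0 \left(\frac{7}{9} + 5\right) = 0 \cdot \frac{52}{9} = 0$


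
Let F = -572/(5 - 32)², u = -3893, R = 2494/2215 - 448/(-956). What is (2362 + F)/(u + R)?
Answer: -911244164510/1501777659411 ≈ -0.60678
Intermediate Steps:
R = 844146/529385 (R = 2494*(1/2215) - 448*(-1/956) = 2494/2215 + 112/239 = 844146/529385 ≈ 1.5946)
F = -572/729 (F = -572/((-27)²) = -572/729 ≈ -0.78464)
(2362 + F)/(u + R) = (2362 - 572/729)/(-3893 + 844146/529385) = 1721326/(729*(-2060051659/529385)) = (1721326/729)*(-529385/2060051659) = -911244164510/1501777659411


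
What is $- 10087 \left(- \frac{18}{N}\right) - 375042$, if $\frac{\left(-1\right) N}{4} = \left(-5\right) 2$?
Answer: $- \frac{7410057}{20} \approx -3.705 \cdot 10^{5}$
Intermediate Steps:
$N = 40$ ($N = - 4 \left(\left(-5\right) 2\right) = \left(-4\right) \left(-10\right) = 40$)
$- 10087 \left(- \frac{18}{N}\right) - 375042 = - 10087 \left(- \frac{18}{40}\right) - 375042 = - 10087 \left(\left(-18\right) \frac{1}{40}\right) - 375042 = \left(-10087\right) \left(- \frac{9}{20}\right) - 375042 = \frac{90783}{20} - 375042 = - \frac{7410057}{20}$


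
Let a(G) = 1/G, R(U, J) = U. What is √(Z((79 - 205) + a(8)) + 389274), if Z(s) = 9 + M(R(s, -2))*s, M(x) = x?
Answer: √25928161/8 ≈ 636.50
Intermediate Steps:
Z(s) = 9 + s² (Z(s) = 9 + s*s = 9 + s²)
√(Z((79 - 205) + a(8)) + 389274) = √((9 + ((79 - 205) + 1/8)²) + 389274) = √((9 + (-126 + ⅛)²) + 389274) = √((9 + (-1007/8)²) + 389274) = √((9 + 1014049/64) + 389274) = √(1014625/64 + 389274) = √(25928161/64) = √25928161/8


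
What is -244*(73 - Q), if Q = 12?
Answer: -14884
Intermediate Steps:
-244*(73 - Q) = -244*(73 - 1*12) = -244*(73 - 12) = -244*61 = -14884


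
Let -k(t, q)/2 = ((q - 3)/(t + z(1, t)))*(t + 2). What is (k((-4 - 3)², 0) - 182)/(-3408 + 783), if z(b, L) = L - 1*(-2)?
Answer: 8947/131250 ≈ 0.068168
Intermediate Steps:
z(b, L) = 2 + L (z(b, L) = L + 2 = 2 + L)
k(t, q) = -2*(-3 + q)*(2 + t)/(2 + 2*t) (k(t, q) = -2*(q - 3)/(t + (2 + t))*(t + 2) = -2*(-3 + q)/(2 + 2*t)*(2 + t) = -2*(-3 + q)*(2 + t)/(2 + 2*t))
(k((-4 - 3)², 0) - 182)/(-3408 + 783) = ((6 - 2*0 + 3*(-4 - 3)² - 1*0*(-4 - 3)²)/(1 + (-4 - 3)²) - 182)/(-3408 + 783) = ((6 + 0 + 3*(-7)² - 1*0*(-7)²)/(1 + (-7)²) - 182)/(-2625) = ((6 + 0 + 3*49 - 1*0*49)/(1 + 49) - 182)*(-1/2625) = ((6 + 0 + 147 + 0)/50 - 182)*(-1/2625) = ((1/50)*153 - 182)*(-1/2625) = (153/50 - 182)*(-1/2625) = -8947/50*(-1/2625) = 8947/131250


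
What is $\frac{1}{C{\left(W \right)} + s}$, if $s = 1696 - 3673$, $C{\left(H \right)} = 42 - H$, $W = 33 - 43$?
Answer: $- \frac{1}{1925} \approx -0.00051948$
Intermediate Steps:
$W = -10$
$s = -1977$
$\frac{1}{C{\left(W \right)} + s} = \frac{1}{\left(42 - -10\right) - 1977} = \frac{1}{\left(42 + 10\right) - 1977} = \frac{1}{52 - 1977} = \frac{1}{-1925} = - \frac{1}{1925}$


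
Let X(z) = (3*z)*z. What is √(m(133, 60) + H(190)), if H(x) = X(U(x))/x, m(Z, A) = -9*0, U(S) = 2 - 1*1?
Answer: √570/190 ≈ 0.12566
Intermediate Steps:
U(S) = 1 (U(S) = 2 - 1 = 1)
X(z) = 3*z²
m(Z, A) = 0
H(x) = 3/x (H(x) = (3*1²)/x = (3*1)/x = 3/x)
√(m(133, 60) + H(190)) = √(0 + 3/190) = √(3/190) = √570/190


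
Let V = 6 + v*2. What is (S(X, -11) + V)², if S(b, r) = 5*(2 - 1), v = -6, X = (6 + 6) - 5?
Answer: 1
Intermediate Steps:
X = 7 (X = 12 - 5 = 7)
S(b, r) = 5 (S(b, r) = 5*1 = 5)
V = -6 (V = 6 - 6*2 = 6 - 12 = -6)
(S(X, -11) + V)² = (5 - 6)² = (-1)² = 1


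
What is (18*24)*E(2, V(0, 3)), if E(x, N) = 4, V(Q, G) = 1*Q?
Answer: 1728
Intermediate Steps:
V(Q, G) = Q
(18*24)*E(2, V(0, 3)) = (18*24)*4 = 432*4 = 1728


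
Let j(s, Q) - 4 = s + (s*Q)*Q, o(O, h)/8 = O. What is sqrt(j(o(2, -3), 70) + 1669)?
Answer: 283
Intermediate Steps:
o(O, h) = 8*O
j(s, Q) = 4 + s + s*Q**2 (j(s, Q) = 4 + (s + (s*Q)*Q) = 4 + (s + (Q*s)*Q) = 4 + (s + s*Q**2) = 4 + s + s*Q**2)
sqrt(j(o(2, -3), 70) + 1669) = sqrt((4 + 8*2 + (8*2)*70**2) + 1669) = sqrt((4 + 16 + 16*4900) + 1669) = sqrt((4 + 16 + 78400) + 1669) = sqrt(78420 + 1669) = sqrt(80089) = 283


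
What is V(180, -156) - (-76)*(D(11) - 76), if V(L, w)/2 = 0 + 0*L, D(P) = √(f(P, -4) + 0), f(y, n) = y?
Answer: -5776 + 76*√11 ≈ -5523.9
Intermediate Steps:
D(P) = √P (D(P) = √(P + 0) = √P)
V(L, w) = 0 (V(L, w) = 2*(0 + 0*L) = 2*(0 + 0) = 2*0 = 0)
V(180, -156) - (-76)*(D(11) - 76) = 0 - (-76)*(√11 - 76) = 0 - (-76)*(-76 + √11) = 0 - (5776 - 76*√11) = 0 + (-5776 + 76*√11) = -5776 + 76*√11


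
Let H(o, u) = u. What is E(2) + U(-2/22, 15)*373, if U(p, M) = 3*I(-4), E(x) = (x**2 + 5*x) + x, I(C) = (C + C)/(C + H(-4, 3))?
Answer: 8968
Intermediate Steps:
I(C) = 2*C/(3 + C) (I(C) = (C + C)/(C + 3) = (2*C)/(3 + C) = 2*C/(3 + C))
E(x) = x**2 + 6*x
U(p, M) = 24 (U(p, M) = 3*(2*(-4)/(3 - 4)) = 3*(2*(-4)/(-1)) = 3*(2*(-4)*(-1)) = 3*8 = 24)
E(2) + U(-2/22, 15)*373 = 2*(6 + 2) + 24*373 = 2*8 + 8952 = 16 + 8952 = 8968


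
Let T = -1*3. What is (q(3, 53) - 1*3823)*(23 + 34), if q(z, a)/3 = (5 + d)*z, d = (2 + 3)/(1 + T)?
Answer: -433257/2 ≈ -2.1663e+5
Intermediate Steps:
T = -3
d = -5/2 (d = (2 + 3)/(1 - 3) = 5/(-2) = 5*(-½) = -5/2 ≈ -2.5000)
q(z, a) = 15*z/2 (q(z, a) = 3*((5 - 5/2)*z) = 3*(5*z/2) = 15*z/2)
(q(3, 53) - 1*3823)*(23 + 34) = ((15/2)*3 - 1*3823)*(23 + 34) = (45/2 - 3823)*57 = -7601/2*57 = -433257/2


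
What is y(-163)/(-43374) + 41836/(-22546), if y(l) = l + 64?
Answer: -302060435/162985034 ≈ -1.8533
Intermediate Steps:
y(l) = 64 + l
y(-163)/(-43374) + 41836/(-22546) = (64 - 163)/(-43374) + 41836/(-22546) = -99*(-1/43374) + 41836*(-1/22546) = 33/14458 - 20918/11273 = -302060435/162985034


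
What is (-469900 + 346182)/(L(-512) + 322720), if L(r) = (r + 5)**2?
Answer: -123718/579769 ≈ -0.21339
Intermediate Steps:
L(r) = (5 + r)**2
(-469900 + 346182)/(L(-512) + 322720) = (-469900 + 346182)/((5 - 512)**2 + 322720) = -123718/((-507)**2 + 322720) = -123718/(257049 + 322720) = -123718/579769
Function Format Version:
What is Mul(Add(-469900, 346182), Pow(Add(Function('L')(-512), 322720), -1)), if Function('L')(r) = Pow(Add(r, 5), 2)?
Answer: Rational(-123718, 579769) ≈ -0.21339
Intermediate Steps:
Function('L')(r) = Pow(Add(5, r), 2)
Mul(Add(-469900, 346182), Pow(Add(Function('L')(-512), 322720), -1)) = Mul(Add(-469900, 346182), Pow(Add(Pow(Add(5, -512), 2), 322720), -1)) = Mul(-123718, Pow(Add(Pow(-507, 2), 322720), -1)) = Mul(-123718, Pow(Add(257049, 322720), -1)) = Mul(-123718, Pow(579769, -1)) = Mul(-123718, Rational(1, 579769)) = Rational(-123718, 579769)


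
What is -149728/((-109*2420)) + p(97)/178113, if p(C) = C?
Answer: 6673522481/11745661785 ≈ 0.56817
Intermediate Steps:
-149728/((-109*2420)) + p(97)/178113 = -149728/((-109*2420)) + 97/178113 = -149728/(-263780) + 97*(1/178113) = -149728*(-1/263780) + 97/178113 = 37432/65945 + 97/178113 = 6673522481/11745661785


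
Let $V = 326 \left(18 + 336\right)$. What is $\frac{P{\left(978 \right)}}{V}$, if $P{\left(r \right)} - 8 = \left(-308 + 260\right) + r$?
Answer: $\frac{469}{57702} \approx 0.008128$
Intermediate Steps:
$P{\left(r \right)} = -40 + r$ ($P{\left(r \right)} = 8 + \left(\left(-308 + 260\right) + r\right) = 8 + \left(-48 + r\right) = -40 + r$)
$V = 115404$ ($V = 326 \cdot 354 = 115404$)
$\frac{P{\left(978 \right)}}{V} = \frac{-40 + 978}{115404} = 938 \cdot \frac{1}{115404} = \frac{469}{57702}$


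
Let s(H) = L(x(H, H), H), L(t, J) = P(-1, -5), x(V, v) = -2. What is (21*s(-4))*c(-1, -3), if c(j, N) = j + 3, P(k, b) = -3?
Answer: -126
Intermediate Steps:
L(t, J) = -3
s(H) = -3
c(j, N) = 3 + j
(21*s(-4))*c(-1, -3) = (21*(-3))*(3 - 1) = -63*2 = -126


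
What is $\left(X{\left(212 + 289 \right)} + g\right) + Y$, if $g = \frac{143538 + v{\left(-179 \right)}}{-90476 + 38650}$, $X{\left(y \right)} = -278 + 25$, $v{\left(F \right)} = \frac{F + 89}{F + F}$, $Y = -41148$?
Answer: $- \frac{384096725801}{9276854} \approx -41404.0$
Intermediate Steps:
$v{\left(F \right)} = \frac{89 + F}{2 F}$
$X{\left(y \right)} = -253$
$g = - \frac{25693347}{9276854}$ ($g = \frac{143538 + \frac{89 - 179}{2 \left(-179\right)}}{-90476 + 38650} = \frac{143538 + \frac{1}{2} \left(- \frac{1}{179}\right) \left(-90\right)}{-51826} = \left(143538 + \frac{45}{179}\right) \left(- \frac{1}{51826}\right) = \frac{25693347}{179} \left(- \frac{1}{51826}\right) = - \frac{25693347}{9276854} \approx -2.7696$)
$\left(X{\left(212 + 289 \right)} + g\right) + Y = \left(-253 - \frac{25693347}{9276854}\right) - 41148 = - \frac{2372737409}{9276854} - 41148 = - \frac{384096725801}{9276854}$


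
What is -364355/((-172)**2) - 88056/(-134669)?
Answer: -46462274791/3984047696 ≈ -11.662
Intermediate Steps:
-364355/((-172)**2) - 88056/(-134669) = -364355/29584 - 88056*(-1/134669) = -364355*1/29584 + 88056/134669 = -364355/29584 + 88056/134669 = -46462274791/3984047696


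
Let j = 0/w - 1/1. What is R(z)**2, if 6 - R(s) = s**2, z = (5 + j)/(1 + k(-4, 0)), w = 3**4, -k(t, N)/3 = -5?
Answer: 9025/256 ≈ 35.254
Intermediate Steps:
k(t, N) = 15 (k(t, N) = -3*(-5) = 15)
w = 81
j = -1 (j = 0/81 - 1/1 = 0*(1/81) - 1*1 = 0 - 1 = -1)
z = 1/4 (z = (5 - 1)/(1 + 15) = 4/16 = 4*(1/16) = 1/4 ≈ 0.25000)
R(s) = 6 - s**2
R(z)**2 = (6 - (1/4)**2)**2 = (6 - 1*1/16)**2 = (6 - 1/16)**2 = (95/16)**2 = 9025/256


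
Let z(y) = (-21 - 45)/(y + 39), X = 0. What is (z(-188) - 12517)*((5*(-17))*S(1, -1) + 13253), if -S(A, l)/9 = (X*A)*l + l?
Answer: -23289707896/149 ≈ -1.5631e+8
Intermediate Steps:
z(y) = -66/(39 + y)
S(A, l) = -9*l (S(A, l) = -9*((0*A)*l + l) = -9*(0*l + l) = -9*(0 + l) = -9*l)
(z(-188) - 12517)*((5*(-17))*S(1, -1) + 13253) = (-66/(39 - 188) - 12517)*((5*(-17))*(-9*(-1)) + 13253) = (-66/(-149) - 12517)*(-85*9 + 13253) = (-66*(-1/149) - 12517)*(-765 + 13253) = (66/149 - 12517)*12488 = -1864967/149*12488 = -23289707896/149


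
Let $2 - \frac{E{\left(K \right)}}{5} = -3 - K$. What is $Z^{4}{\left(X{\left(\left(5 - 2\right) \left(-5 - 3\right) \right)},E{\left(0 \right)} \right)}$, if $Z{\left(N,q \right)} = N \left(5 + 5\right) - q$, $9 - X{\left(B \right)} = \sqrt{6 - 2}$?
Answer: $4100625$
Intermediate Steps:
$X{\left(B \right)} = 7$ ($X{\left(B \right)} = 9 - \sqrt{6 - 2} = 9 - \sqrt{4} = 9 - 2 = 7$)
$E{\left(K \right)} = 25 + 5 K$ ($E{\left(K \right)} = 10 - 5 \left(-3 - K\right) = 10 + \left(15 + 5 K\right) = 25 + 5 K$)
$Z{\left(N,q \right)} = - q + 10 N$ ($Z{\left(N,q \right)} = N 10 - q = 10 N - q = - q + 10 N$)
$Z^{4}{\left(X{\left(\left(5 - 2\right) \left(-5 - 3\right) \right)},E{\left(0 \right)} \right)} = \left(- (25 + 5 \cdot 0) + 10 \cdot 7\right)^{4} = \left(- (25 + 0) + 70\right)^{4} = \left(\left(-1\right) 25 + 70\right)^{4} = \left(-25 + 70\right)^{4} = 45^{4} = 4100625$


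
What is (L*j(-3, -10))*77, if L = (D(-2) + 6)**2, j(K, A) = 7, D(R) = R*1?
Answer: 8624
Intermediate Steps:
D(R) = R
L = 16 (L = (-2 + 6)**2 = 4**2 = 16)
(L*j(-3, -10))*77 = (16*7)*77 = 112*77 = 8624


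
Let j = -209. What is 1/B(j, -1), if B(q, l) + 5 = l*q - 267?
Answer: -1/63 ≈ -0.015873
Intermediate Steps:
B(q, l) = -272 + l*q (B(q, l) = -5 + (l*q - 267) = -5 + (-267 + l*q) = -272 + l*q)
1/B(j, -1) = 1/(-272 - 1*(-209)) = 1/(-272 + 209) = 1/(-63) = -1/63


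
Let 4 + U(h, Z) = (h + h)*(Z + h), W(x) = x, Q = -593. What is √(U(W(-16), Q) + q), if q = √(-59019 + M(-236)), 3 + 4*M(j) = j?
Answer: √(77936 + 2*I*√236315)/2 ≈ 139.59 + 0.87064*I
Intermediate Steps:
M(j) = -¾ + j/4
q = I*√236315/2 (q = √(-59019 + (-¾ + (¼)*(-236))) = √(-59019 + (-¾ - 59)) = √(-59019 - 239/4) = √(-236315/4) = I*√236315/2 ≈ 243.06*I)
U(h, Z) = -4 + 2*h*(Z + h) (U(h, Z) = -4 + (h + h)*(Z + h) = -4 + (2*h)*(Z + h) = -4 + 2*h*(Z + h))
√(U(W(-16), Q) + q) = √((-4 + 2*(-16)² + 2*(-593)*(-16)) + I*√236315/2) = √((-4 + 2*256 + 18976) + I*√236315/2) = √((-4 + 512 + 18976) + I*√236315/2) = √(19484 + I*√236315/2)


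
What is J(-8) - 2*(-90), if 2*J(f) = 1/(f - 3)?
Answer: 3959/22 ≈ 179.95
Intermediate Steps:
J(f) = 1/(2*(-3 + f)) (J(f) = 1/(2*(f - 3)) = 1/(2*(-3 + f)))
J(-8) - 2*(-90) = 1/(2*(-3 - 8)) - 2*(-90) = (1/2)/(-11) + 180 = (1/2)*(-1/11) + 180 = -1/22 + 180 = 3959/22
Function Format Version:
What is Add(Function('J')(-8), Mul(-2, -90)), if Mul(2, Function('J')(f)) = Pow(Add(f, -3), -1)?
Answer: Rational(3959, 22) ≈ 179.95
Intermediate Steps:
Function('J')(f) = Mul(Rational(1, 2), Pow(Add(-3, f), -1)) (Function('J')(f) = Mul(Rational(1, 2), Pow(Add(f, -3), -1)) = Mul(Rational(1, 2), Pow(Add(-3, f), -1)))
Add(Function('J')(-8), Mul(-2, -90)) = Add(Mul(Rational(1, 2), Pow(Add(-3, -8), -1)), Mul(-2, -90)) = Add(Mul(Rational(1, 2), Pow(-11, -1)), 180) = Add(Mul(Rational(1, 2), Rational(-1, 11)), 180) = Add(Rational(-1, 22), 180) = Rational(3959, 22)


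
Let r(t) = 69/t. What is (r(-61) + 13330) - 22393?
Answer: -552912/61 ≈ -9064.1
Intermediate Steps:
(r(-61) + 13330) - 22393 = (69/(-61) + 13330) - 22393 = (69*(-1/61) + 13330) - 22393 = (-69/61 + 13330) - 22393 = 813061/61 - 22393 = -552912/61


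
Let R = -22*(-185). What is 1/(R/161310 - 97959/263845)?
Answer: -4256083695/1472791714 ≈ -2.8898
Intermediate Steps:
R = 4070
1/(R/161310 - 97959/263845) = 1/(4070/161310 - 97959/263845) = 1/(4070*(1/161310) - 97959*1/263845) = 1/(407/16131 - 97959/263845) = 1/(-1472791714/4256083695) = -4256083695/1472791714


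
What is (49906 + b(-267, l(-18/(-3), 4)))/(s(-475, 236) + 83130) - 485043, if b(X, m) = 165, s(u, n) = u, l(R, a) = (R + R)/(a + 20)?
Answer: -40091179094/82655 ≈ -4.8504e+5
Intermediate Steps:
l(R, a) = 2*R/(20 + a) (l(R, a) = (2*R)/(20 + a) = 2*R/(20 + a))
(49906 + b(-267, l(-18/(-3), 4)))/(s(-475, 236) + 83130) - 485043 = (49906 + 165)/(-475 + 83130) - 485043 = 50071/82655 - 485043 = -40091179094/82655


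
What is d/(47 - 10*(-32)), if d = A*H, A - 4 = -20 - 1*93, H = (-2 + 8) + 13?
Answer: -2071/367 ≈ -5.6431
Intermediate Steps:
H = 19 (H = 6 + 13 = 19)
A = -109 (A = 4 + (-20 - 1*93) = 4 + (-20 - 93) = 4 - 113 = -109)
d = -2071 (d = -109*19 = -2071)
d/(47 - 10*(-32)) = -2071/(47 - 10*(-32)) = -2071/(47 + 320) = -2071/367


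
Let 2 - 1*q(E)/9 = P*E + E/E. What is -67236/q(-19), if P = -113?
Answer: 11206/3219 ≈ 3.4812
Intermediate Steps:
q(E) = 9 + 1017*E (q(E) = 18 - 9*(-113*E + E/E) = 18 - 9*(-113*E + 1) = 18 - 9*(1 - 113*E) = 18 + (-9 + 1017*E) = 9 + 1017*E)
-67236/q(-19) = -67236/(9 + 1017*(-19)) = -67236/(9 - 19323) = -67236/(-19314) = -67236*(-1/19314) = 11206/3219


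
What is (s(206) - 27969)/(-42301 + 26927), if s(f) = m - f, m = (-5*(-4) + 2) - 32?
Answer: 28185/15374 ≈ 1.8333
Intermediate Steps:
m = -10 (m = (20 + 2) - 32 = 22 - 32 = -10)
s(f) = -10 - f
(s(206) - 27969)/(-42301 + 26927) = ((-10 - 1*206) - 27969)/(-42301 + 26927) = ((-10 - 206) - 27969)/(-15374) = (-216 - 27969)*(-1/15374) = -28185*(-1/15374) = 28185/15374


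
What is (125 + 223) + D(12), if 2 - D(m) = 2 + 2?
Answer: 346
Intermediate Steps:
D(m) = -2 (D(m) = 2 - (2 + 2) = 2 - 1*4 = 2 - 4 = -2)
(125 + 223) + D(12) = (125 + 223) - 2 = 348 - 2 = 346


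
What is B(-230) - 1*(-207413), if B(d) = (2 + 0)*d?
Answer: 206953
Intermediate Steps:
B(d) = 2*d
B(-230) - 1*(-207413) = 2*(-230) - 1*(-207413) = -460 + 207413 = 206953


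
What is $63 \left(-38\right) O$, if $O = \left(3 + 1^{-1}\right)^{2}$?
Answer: $-38304$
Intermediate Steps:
$O = 16$ ($O = \left(3 + 1\right)^{2} = 4^{2} = 16$)
$63 \left(-38\right) O = 63 \left(-38\right) 16 = \left(-2394\right) 16 = -38304$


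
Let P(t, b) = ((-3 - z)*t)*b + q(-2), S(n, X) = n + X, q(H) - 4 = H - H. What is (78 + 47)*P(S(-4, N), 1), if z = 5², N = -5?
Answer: 32000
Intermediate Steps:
z = 25
q(H) = 4 (q(H) = 4 + (H - H) = 4 + 0 = 4)
S(n, X) = X + n
P(t, b) = 4 - 28*b*t (P(t, b) = ((-3 - 1*25)*t)*b + 4 = ((-3 - 25)*t)*b + 4 = (-28*t)*b + 4 = -28*b*t + 4 = 4 - 28*b*t)
(78 + 47)*P(S(-4, N), 1) = (78 + 47)*(4 - 28*1*(-5 - 4)) = 125*(4 - 28*1*(-9)) = 125*(4 + 252) = 125*256 = 32000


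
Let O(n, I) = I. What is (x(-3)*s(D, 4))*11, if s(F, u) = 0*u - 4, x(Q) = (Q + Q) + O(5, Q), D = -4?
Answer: 396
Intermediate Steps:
x(Q) = 3*Q (x(Q) = (Q + Q) + Q = 2*Q + Q = 3*Q)
s(F, u) = -4 (s(F, u) = 0 - 4 = -4)
(x(-3)*s(D, 4))*11 = ((3*(-3))*(-4))*11 = -9*(-4)*11 = 36*11 = 396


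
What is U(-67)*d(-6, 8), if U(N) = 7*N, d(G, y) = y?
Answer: -3752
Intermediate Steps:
U(-67)*d(-6, 8) = (7*(-67))*8 = -469*8 = -3752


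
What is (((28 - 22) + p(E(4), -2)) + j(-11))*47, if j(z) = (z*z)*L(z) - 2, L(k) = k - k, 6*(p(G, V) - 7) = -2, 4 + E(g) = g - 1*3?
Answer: 1504/3 ≈ 501.33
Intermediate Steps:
E(g) = -7 + g (E(g) = -4 + (g - 1*3) = -4 + (g - 3) = -4 + (-3 + g) = -7 + g)
p(G, V) = 20/3 (p(G, V) = 7 + (⅙)*(-2) = 7 - ⅓ = 20/3)
L(k) = 0
j(z) = -2 (j(z) = (z*z)*0 - 2 = z²*0 - 2 = 0 - 2 = -2)
(((28 - 22) + p(E(4), -2)) + j(-11))*47 = (((28 - 22) + 20/3) - 2)*47 = ((6 + 20/3) - 2)*47 = (38/3 - 2)*47 = (32/3)*47 = 1504/3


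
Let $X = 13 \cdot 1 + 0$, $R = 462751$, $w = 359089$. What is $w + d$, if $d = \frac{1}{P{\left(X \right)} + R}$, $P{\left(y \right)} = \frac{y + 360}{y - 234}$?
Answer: $\frac{36723169498443}{102267598} \approx 3.5909 \cdot 10^{5}$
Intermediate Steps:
$X = 13$ ($X = 13 + 0 = 13$)
$P{\left(y \right)} = \frac{360 + y}{-234 + y}$
$d = \frac{221}{102267598}$ ($d = \frac{1}{\frac{360 + 13}{-234 + 13} + 462751} = \frac{1}{\frac{1}{-221} \cdot 373 + 462751} = \frac{1}{\left(- \frac{1}{221}\right) 373 + 462751} = \frac{1}{- \frac{373}{221} + 462751} = \frac{1}{\frac{102267598}{221}} = \frac{221}{102267598} \approx 2.161 \cdot 10^{-6}$)
$w + d = 359089 + \frac{221}{102267598} = \frac{36723169498443}{102267598}$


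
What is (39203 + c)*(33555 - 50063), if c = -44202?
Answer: 82523492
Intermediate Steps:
(39203 + c)*(33555 - 50063) = (39203 - 44202)*(33555 - 50063) = -4999*(-16508) = 82523492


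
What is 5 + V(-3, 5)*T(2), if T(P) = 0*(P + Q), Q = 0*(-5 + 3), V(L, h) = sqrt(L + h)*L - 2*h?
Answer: 5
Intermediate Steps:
V(L, h) = -2*h + L*sqrt(L + h) (V(L, h) = L*sqrt(L + h) - 2*h = -2*h + L*sqrt(L + h))
Q = 0 (Q = 0*(-2) = 0)
T(P) = 0 (T(P) = 0*(P + 0) = 0*P = 0)
5 + V(-3, 5)*T(2) = 5 + (-2*5 - 3*sqrt(-3 + 5))*0 = 5 + (-10 - 3*sqrt(2))*0 = 5 + 0 = 5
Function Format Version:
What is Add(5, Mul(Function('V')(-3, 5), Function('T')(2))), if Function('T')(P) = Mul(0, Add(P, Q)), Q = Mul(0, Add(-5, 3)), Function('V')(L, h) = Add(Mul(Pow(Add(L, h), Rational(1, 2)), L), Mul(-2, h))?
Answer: 5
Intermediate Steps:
Function('V')(L, h) = Add(Mul(-2, h), Mul(L, Pow(Add(L, h), Rational(1, 2)))) (Function('V')(L, h) = Add(Mul(L, Pow(Add(L, h), Rational(1, 2))), Mul(-2, h)) = Add(Mul(-2, h), Mul(L, Pow(Add(L, h), Rational(1, 2)))))
Q = 0 (Q = Mul(0, -2) = 0)
Function('T')(P) = 0 (Function('T')(P) = Mul(0, Add(P, 0)) = Mul(0, P) = 0)
Add(5, Mul(Function('V')(-3, 5), Function('T')(2))) = Add(5, Mul(Add(Mul(-2, 5), Mul(-3, Pow(Add(-3, 5), Rational(1, 2)))), 0)) = Add(5, Mul(Add(-10, Mul(-3, Pow(2, Rational(1, 2)))), 0)) = Add(5, 0) = 5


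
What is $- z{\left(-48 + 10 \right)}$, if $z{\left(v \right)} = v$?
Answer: $38$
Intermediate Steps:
$- z{\left(-48 + 10 \right)} = - (-48 + 10) = \left(-1\right) \left(-38\right) = 38$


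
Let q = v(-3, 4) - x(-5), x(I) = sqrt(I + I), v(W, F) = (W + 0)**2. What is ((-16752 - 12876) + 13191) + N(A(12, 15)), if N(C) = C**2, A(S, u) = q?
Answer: -16437 + (9 - I*sqrt(10))**2 ≈ -16366.0 - 56.921*I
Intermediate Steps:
v(W, F) = W**2
x(I) = sqrt(2)*sqrt(I) (x(I) = sqrt(2*I) = sqrt(2)*sqrt(I))
q = 9 - I*sqrt(10) (q = (-3)**2 - sqrt(2)*sqrt(-5) = 9 - sqrt(2)*I*sqrt(5) = 9 - I*sqrt(10) ≈ 9.0 - 3.1623*I)
A(S, u) = 9 - I*sqrt(10)
((-16752 - 12876) + 13191) + N(A(12, 15)) = ((-16752 - 12876) + 13191) + (9 - I*sqrt(10))**2 = (-29628 + 13191) + (9 - I*sqrt(10))**2 = -16437 + (9 - I*sqrt(10))**2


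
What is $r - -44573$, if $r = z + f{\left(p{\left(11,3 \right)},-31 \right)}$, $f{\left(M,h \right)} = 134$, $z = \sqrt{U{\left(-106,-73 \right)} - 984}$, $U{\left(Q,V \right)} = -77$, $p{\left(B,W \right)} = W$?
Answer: $44707 + i \sqrt{1061} \approx 44707.0 + 32.573 i$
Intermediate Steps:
$z = i \sqrt{1061}$ ($z = \sqrt{-77 - 984} = \sqrt{-1061} = i \sqrt{1061} \approx 32.573 i$)
$r = 134 + i \sqrt{1061}$ ($r = i \sqrt{1061} + 134 = 134 + i \sqrt{1061} \approx 134.0 + 32.573 i$)
$r - -44573 = \left(134 + i \sqrt{1061}\right) - -44573 = \left(134 + i \sqrt{1061}\right) + 44573 = 44707 + i \sqrt{1061}$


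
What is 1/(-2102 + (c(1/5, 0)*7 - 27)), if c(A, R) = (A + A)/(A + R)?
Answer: -1/2115 ≈ -0.00047281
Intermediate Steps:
c(A, R) = 2*A/(A + R) (c(A, R) = (2*A)/(A + R) = 2*A/(A + R))
1/(-2102 + (c(1/5, 0)*7 - 27)) = 1/(-2102 + ((2/(5*(1/5 + 0)))*7 - 27)) = 1/(-2102 + ((2*(⅕)/(⅕ + 0))*7 - 27)) = 1/(-2102 + ((2*(⅕)/(⅕))*7 - 27)) = 1/(-2102 + ((2*(⅕)*5)*7 - 27)) = 1/(-2102 + (2*7 - 27)) = 1/(-2102 + (14 - 27)) = 1/(-2102 - 13) = 1/(-2115) = -1/2115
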